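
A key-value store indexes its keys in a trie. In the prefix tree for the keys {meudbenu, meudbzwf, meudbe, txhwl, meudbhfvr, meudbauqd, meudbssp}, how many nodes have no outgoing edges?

6

A leaf is a node with no children — equivalently, the end of a word that is not a proper prefix of any other stored word.
Those words: "meudbauqd", "meudbenu", "meudbhfvr", "meudbssp", "meudbzwf", "txhwl"
Leaf count: 6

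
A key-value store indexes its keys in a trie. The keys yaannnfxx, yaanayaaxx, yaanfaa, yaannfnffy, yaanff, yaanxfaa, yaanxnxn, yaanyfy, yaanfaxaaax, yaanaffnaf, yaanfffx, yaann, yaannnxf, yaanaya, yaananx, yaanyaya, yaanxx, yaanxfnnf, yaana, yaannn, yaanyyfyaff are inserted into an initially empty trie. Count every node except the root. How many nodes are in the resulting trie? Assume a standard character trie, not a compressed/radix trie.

Trace insertions, counting only characters that open a new branch:
  "yaannnfxx" → 9 new (y, a, a, n, n, n, f, x, x)
  "yaanayaaxx" → prefix "yaan" already present; 6 new (a, y, a, a, x, x)
  "yaanfaa" → prefix "yaan" already present; 3 new (f, a, a)
  "yaannfnffy" → prefix "yaann" already present; 5 new (f, n, f, f, y)
  "yaanff" → prefix "yaanf" already present; 1 new (f)
  "yaanxfaa" → prefix "yaan" already present; 4 new (x, f, a, a)
  "yaanxnxn" → prefix "yaanx" already present; 3 new (n, x, n)
  "yaanyfy" → prefix "yaan" already present; 3 new (y, f, y)
  "yaanfaxaaax" → prefix "yaanfa" already present; 5 new (x, a, a, a, x)
  "yaanaffnaf" → prefix "yaana" already present; 5 new (f, f, n, a, f)
  "yaanfffx" → prefix "yaanff" already present; 2 new (f, x)
  "yaann" → prefix "yaann" already present; 0 new (none)
  "yaannnxf" → prefix "yaannn" already present; 2 new (x, f)
  "yaanaya" → prefix "yaanaya" already present; 0 new (none)
  "yaananx" → prefix "yaana" already present; 2 new (n, x)
  "yaanyaya" → prefix "yaany" already present; 3 new (a, y, a)
  "yaanxx" → prefix "yaanx" already present; 1 new (x)
  "yaanxfnnf" → prefix "yaanxf" already present; 3 new (n, n, f)
  "yaana" → prefix "yaana" already present; 0 new (none)
  "yaannn" → prefix "yaannn" already present; 0 new (none)
  "yaanyyfyaff" → prefix "yaany" already present; 6 new (y, f, y, a, f, f)
Total nodes = 9 + 6 + 3 + 5 + 1 + 4 + 3 + 3 + 5 + 5 + 2 + 0 + 2 + 0 + 2 + 3 + 1 + 3 + 0 + 0 + 6 = 63

63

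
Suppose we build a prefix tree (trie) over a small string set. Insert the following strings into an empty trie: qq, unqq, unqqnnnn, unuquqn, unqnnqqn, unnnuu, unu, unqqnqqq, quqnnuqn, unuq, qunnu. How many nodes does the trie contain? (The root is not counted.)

Insert word by word; a character creates a node only if that edge doesn't already exist:
  "qq" → 2 new (q, q)
  "unqq" → 4 new (u, n, q, q)
  "unqqnnnn" → prefix "unqq" already present; 4 new (n, n, n, n)
  "unuquqn" → prefix "un" already present; 5 new (u, q, u, q, n)
  "unqnnqqn" → prefix "unq" already present; 5 new (n, n, q, q, n)
  "unnnuu" → prefix "un" already present; 4 new (n, n, u, u)
  "unu" → prefix "unu" already present; 0 new (none)
  "unqqnqqq" → prefix "unqqn" already present; 3 new (q, q, q)
  "quqnnuqn" → prefix "q" already present; 7 new (u, q, n, n, u, q, n)
  "unuq" → prefix "unuq" already present; 0 new (none)
  "qunnu" → prefix "qu" already present; 3 new (n, n, u)
Total nodes = 2 + 4 + 4 + 5 + 5 + 4 + 0 + 3 + 7 + 0 + 3 = 37

37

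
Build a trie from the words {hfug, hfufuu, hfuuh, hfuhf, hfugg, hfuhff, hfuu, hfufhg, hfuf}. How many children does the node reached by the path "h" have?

1

Follow the path "h" to its node, then look at its outgoing edges.
Characters that immediately follow "h" among the stored strings: {f}.
That node has 1 child edge.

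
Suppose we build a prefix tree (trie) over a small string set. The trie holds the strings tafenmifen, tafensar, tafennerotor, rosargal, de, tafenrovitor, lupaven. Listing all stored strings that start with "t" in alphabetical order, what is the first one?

Filter for "t…" and sort: "tafenmifen", "tafennerotor", "tafenrovitor", "tafensar"
Position 1: tafenmifen

tafenmifen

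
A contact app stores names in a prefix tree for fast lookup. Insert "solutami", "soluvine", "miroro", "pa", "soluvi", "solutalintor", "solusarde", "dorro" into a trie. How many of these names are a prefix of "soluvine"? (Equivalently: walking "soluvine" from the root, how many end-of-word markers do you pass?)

2

Traverse "soluvine" character by character; count nodes along the way that are marked as word ends.
Prefixes of the query that are stored words: "soluvi", "soluvine"
Count: 2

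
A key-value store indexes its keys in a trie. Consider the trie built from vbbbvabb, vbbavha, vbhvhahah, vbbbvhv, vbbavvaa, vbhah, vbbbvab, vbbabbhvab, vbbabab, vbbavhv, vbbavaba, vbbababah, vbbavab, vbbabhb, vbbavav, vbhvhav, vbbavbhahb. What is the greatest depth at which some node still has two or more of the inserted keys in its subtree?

The deepest shared node is where two words last agree before diverging.
e.g. "vbbabab" and "vbbababah" share the prefix "vbbabab" of length 7; no pair shares a longer one.
Longest shared-prefix length: 7

7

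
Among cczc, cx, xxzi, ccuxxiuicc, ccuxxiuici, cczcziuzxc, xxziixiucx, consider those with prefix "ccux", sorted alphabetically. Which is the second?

Words with prefix "ccux", in lexicographic order: "ccuxxiuicc", "ccuxxiuici"
Position 2: ccuxxiuici

ccuxxiuici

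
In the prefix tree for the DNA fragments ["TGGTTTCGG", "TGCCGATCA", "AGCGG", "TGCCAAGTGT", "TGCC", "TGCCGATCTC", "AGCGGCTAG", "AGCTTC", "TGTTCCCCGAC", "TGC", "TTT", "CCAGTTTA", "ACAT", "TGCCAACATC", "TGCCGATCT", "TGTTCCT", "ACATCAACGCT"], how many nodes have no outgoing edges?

12

Leaves are exactly the stored words that no other stored word extends.
Those words: "ACATCAACGCT", "AGCGGCTAG", "AGCTTC", "CCAGTTTA", "TGCCAACATC", "TGCCAAGTGT", "TGCCGATCA", "TGCCGATCTC", "TGGTTTCGG", "TGTTCCCCGAC", "TGTTCCT", "TTT"
Leaf count: 12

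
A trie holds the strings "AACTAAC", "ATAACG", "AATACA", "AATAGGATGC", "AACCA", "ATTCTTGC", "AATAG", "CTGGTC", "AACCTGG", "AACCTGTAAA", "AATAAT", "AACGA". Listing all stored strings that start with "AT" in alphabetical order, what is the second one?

ATTCTTGC

Words with prefix "AT", in lexicographic order: "ATAACG", "ATTCTTGC"
The 2nd is ATTCTTGC.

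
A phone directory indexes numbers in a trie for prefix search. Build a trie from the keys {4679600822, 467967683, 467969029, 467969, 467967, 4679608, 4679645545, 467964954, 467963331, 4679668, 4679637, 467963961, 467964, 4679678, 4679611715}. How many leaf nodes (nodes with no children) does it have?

Leaves are exactly the stored words that no other stored word extends.
Those words: "4679600822", "4679608", "4679611715", "467963331", "4679637", "467963961", "4679645545", "467964954", "4679668", "467967683", "4679678", "467969029"
Leaf count: 12

12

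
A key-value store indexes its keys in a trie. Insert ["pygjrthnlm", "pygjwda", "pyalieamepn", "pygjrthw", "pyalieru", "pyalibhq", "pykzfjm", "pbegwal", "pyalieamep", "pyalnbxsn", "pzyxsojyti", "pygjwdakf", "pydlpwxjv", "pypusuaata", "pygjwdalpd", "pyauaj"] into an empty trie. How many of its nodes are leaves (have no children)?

14

Leaves are exactly the stored words that no other stored word extends.
Those words: "pbegwal", "pyalibhq", "pyalieamepn", "pyalieru", "pyalnbxsn", "pyauaj", "pydlpwxjv", "pygjrthnlm", "pygjrthw", "pygjwdakf", "pygjwdalpd", "pykzfjm", "pypusuaata", "pzyxsojyti"
Leaf count: 14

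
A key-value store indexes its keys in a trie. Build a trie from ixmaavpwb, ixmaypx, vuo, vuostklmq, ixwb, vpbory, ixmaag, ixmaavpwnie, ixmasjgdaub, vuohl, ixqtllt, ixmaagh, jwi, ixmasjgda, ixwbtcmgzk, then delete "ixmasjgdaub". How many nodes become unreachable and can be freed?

A node on "ixmasjgdaub"'s path can go only if nothing else ends at it or branches off below it.
The suffix "ub" (2 nodes) is used only by "ixmasjgdaub"; "ixmasjgda" is itself a stored word, so pruning stops there.
Nodes removed: 2

2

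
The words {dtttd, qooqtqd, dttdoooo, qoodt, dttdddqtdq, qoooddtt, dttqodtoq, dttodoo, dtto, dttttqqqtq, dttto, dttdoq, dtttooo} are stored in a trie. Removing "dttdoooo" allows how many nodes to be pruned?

A node on "dttdoooo"'s path can go only if nothing else ends at it or branches off below it.
The suffix "ooo" (3 nodes) is used only by "dttdoooo"; the node for "dttdo" still has the child "q", so pruning stops there.
Nodes removed: 3

3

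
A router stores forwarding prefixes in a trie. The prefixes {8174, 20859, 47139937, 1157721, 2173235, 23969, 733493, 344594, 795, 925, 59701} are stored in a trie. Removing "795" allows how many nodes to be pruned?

After clearing the end-marker at "795", prune upward until reaching a node still needed by another word.
The suffix "95" (2 nodes) is used only by "795"; the node for "7" still has the child "3", so pruning stops there.
Nodes removed: 2

2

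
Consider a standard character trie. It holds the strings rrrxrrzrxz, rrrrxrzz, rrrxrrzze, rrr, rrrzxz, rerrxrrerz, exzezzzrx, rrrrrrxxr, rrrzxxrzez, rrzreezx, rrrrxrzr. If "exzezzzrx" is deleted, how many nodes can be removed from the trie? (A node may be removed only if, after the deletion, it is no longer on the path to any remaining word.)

9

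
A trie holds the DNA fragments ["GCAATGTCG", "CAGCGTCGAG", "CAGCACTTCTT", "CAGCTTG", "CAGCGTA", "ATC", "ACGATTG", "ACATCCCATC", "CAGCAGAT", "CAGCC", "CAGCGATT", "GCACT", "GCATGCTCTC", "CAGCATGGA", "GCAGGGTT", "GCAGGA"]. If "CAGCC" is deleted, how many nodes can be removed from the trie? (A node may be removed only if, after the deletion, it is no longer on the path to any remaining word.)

Walk "CAGCC" from the leaf back toward the root, removing each node that no remaining word uses.
The suffix "C" (1 node) is used only by "CAGCC"; the node for "CAGC" still has the child "G", so pruning stops there.
Nodes removed: 1

1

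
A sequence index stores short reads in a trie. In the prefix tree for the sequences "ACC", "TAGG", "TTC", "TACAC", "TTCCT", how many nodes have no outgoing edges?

Leaves are exactly the stored words that no other stored word extends.
Those words: "ACC", "TACAC", "TAGG", "TTCCT"
Leaf count: 4

4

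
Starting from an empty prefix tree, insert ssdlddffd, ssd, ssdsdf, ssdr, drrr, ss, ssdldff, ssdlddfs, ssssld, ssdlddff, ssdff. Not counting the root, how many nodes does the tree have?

Trie structure (* marks end of a word):
(root)
├─ d
│  └─ r
│     └─ r
│        └─ r *
└─ s
   └─ s *
      ├─ d *
      │  ├─ f
      │  │  └─ f *
      │  ├─ l
      │  │  └─ d
      │  │     ├─ d
      │  │     │  └─ f
      │  │     │     ├─ f *
      │  │     │     │  └─ d *
      │  │     │     └─ s *
      │  │     └─ f
      │  │        └─ f *
      │  ├─ r *
      │  └─ s
      │     └─ d
      │        └─ f *
      └─ s
         └─ s
            └─ l
               └─ d *
Counting every labelled node above: 26.

26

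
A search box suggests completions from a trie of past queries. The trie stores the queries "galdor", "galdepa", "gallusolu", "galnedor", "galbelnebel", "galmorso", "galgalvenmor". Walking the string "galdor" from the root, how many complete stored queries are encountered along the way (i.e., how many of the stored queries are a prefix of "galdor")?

1

Check each prefix of "galdor" against the stored set — each match is an end-marker on the path.
Prefixes of the query that are stored words: "galdor"
Count: 1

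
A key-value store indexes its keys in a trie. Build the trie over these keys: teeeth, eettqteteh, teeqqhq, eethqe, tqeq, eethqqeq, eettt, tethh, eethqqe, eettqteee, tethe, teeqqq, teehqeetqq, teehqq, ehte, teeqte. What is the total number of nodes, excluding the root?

50

For each word, the new-node count is its length minus the longest prefix already in the trie:
  "teeeth" → 6 new (t, e, e, e, t, h)
  "eettqteteh" → 10 new (e, e, t, t, q, t, e, t, e, h)
  "teeqqhq" → prefix "tee" already present; 4 new (q, q, h, q)
  "eethqe" → prefix "eet" already present; 3 new (h, q, e)
  "tqeq" → prefix "t" already present; 3 new (q, e, q)
  "eethqqeq" → prefix "eethq" already present; 3 new (q, e, q)
  "eettt" → prefix "eett" already present; 1 new (t)
  "tethh" → prefix "te" already present; 3 new (t, h, h)
  "eethqqe" → prefix "eethqqe" already present; 0 new (none)
  "eettqteee" → prefix "eettqte" already present; 2 new (e, e)
  "tethe" → prefix "teth" already present; 1 new (e)
  "teeqqq" → prefix "teeqq" already present; 1 new (q)
  "teehqeetqq" → prefix "tee" already present; 7 new (h, q, e, e, t, q, q)
  "teehqq" → prefix "teehq" already present; 1 new (q)
  "ehte" → prefix "e" already present; 3 new (h, t, e)
  "teeqte" → prefix "teeq" already present; 2 new (t, e)
Total nodes = 6 + 10 + 4 + 3 + 3 + 3 + 1 + 3 + 0 + 2 + 1 + 1 + 7 + 1 + 3 + 2 = 50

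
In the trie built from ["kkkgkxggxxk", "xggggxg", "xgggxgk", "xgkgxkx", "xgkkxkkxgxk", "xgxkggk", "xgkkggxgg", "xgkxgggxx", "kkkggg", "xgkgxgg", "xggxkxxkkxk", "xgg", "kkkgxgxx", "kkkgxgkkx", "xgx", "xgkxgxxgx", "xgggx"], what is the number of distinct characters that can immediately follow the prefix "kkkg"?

Follow the path "kkkg" to its node, then look at its outgoing edges.
Characters that immediately follow "kkkg" among the stored strings: {g, k, x}.
That node has 3 child edges.

3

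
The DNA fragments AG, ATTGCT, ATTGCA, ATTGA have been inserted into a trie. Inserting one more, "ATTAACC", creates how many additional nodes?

Walking "ATTAACC" from the root, the first 3 characters ("ATT") follow existing edges; "A" is the first miss.
Each of the 4 remaining characters creates one node.

4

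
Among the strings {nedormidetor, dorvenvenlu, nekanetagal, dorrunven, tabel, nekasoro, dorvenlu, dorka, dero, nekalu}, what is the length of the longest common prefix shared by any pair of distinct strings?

Look for the deepest trie node that still has at least two words in its subtree.
"dorvenlu" and "dorvenvenlu" agree on "dorven" (6 characters) before diverging; nothing deeper is shared.
Longest shared-prefix length: 6

6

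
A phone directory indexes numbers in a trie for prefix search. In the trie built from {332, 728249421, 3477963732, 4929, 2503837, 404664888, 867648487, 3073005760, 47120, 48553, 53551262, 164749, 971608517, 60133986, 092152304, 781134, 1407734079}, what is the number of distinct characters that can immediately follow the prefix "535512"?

1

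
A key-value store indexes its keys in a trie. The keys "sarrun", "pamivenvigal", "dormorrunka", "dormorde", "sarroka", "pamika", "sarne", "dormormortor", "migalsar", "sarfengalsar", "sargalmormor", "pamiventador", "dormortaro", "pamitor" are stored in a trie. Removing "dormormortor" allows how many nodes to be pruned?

6

Walk "dormormortor" from the leaf back toward the root, removing each node that no remaining word uses.
The suffix "mortor" (6 nodes) is used only by "dormormortor"; the node for "dormor" still has the child "r", so pruning stops there.
Nodes removed: 6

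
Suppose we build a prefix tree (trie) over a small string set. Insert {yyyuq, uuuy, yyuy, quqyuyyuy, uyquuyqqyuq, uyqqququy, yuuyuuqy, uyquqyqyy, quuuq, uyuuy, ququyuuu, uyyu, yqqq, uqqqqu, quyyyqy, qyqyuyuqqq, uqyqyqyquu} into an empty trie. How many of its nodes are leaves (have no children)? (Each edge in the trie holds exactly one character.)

Leaves are exactly the stored words that no other stored word extends.
Those words: "ququyuuu", "quqyuyyuy", "quuuq", "quyyyqy", "qyqyuyuqqq", "uqqqqu", "uqyqyqyquu", "uuuy", "uyqqququy", "uyquqyqyy", "uyquuyqqyuq", "uyuuy", "uyyu", "yqqq", "yuuyuuqy", "yyuy", "yyyuq"
Leaf count: 17

17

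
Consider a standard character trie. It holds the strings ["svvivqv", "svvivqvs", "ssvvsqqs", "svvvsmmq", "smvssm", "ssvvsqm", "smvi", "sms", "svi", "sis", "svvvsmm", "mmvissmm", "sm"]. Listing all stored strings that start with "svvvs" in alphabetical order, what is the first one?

svvvsmm

Filter for "svvvs…" and sort: "svvvsmm", "svvvsmmq"
Position 1: svvvsmm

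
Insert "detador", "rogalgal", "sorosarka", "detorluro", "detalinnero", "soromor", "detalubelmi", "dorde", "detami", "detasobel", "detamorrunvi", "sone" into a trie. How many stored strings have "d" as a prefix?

8

Walk to "d"; the words in its subtree are exactly those with that prefix.
Matches: "detador", "detalinnero", "detalubelmi", "detami", "detamorrunvi", "detasobel", "detorluro", "dorde"
Count: 8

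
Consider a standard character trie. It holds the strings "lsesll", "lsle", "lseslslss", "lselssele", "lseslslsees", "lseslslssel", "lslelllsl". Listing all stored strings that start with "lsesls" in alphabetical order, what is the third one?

Filter for "lsesls…" and sort: "lseslslsees", "lseslslss", "lseslslssel"
Position 3: lseslslssel

lseslslssel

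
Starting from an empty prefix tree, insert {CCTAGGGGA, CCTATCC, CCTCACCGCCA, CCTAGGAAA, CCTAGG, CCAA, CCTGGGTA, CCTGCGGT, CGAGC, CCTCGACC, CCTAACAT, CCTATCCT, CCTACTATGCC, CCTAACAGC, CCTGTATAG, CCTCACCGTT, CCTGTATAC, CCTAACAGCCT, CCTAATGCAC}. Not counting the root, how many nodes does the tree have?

71

For each word, the new-node count is its length minus the longest prefix already in the trie:
  "CCTAGGGGA" → 9 new (C, C, T, A, G, G, G, G, A)
  "CCTATCC" → prefix "CCTA" already present; 3 new (T, C, C)
  "CCTCACCGCCA" → prefix "CCT" already present; 8 new (C, A, C, C, G, C, C, A)
  "CCTAGGAAA" → prefix "CCTAGG" already present; 3 new (A, A, A)
  "CCTAGG" → prefix "CCTAGG" already present; 0 new (none)
  "CCAA" → prefix "CC" already present; 2 new (A, A)
  "CCTGGGTA" → prefix "CCT" already present; 5 new (G, G, G, T, A)
  "CCTGCGGT" → prefix "CCTG" already present; 4 new (C, G, G, T)
  "CGAGC" → prefix "C" already present; 4 new (G, A, G, C)
  "CCTCGACC" → prefix "CCTC" already present; 4 new (G, A, C, C)
  "CCTAACAT" → prefix "CCTA" already present; 4 new (A, C, A, T)
  "CCTATCCT" → prefix "CCTATCC" already present; 1 new (T)
  "CCTACTATGCC" → prefix "CCTA" already present; 7 new (C, T, A, T, G, C, C)
  "CCTAACAGC" → prefix "CCTAACA" already present; 2 new (G, C)
  "CCTGTATAG" → prefix "CCTG" already present; 5 new (T, A, T, A, G)
  "CCTCACCGTT" → prefix "CCTCACCG" already present; 2 new (T, T)
  "CCTGTATAC" → prefix "CCTGTATA" already present; 1 new (C)
  "CCTAACAGCCT" → prefix "CCTAACAGC" already present; 2 new (C, T)
  "CCTAATGCAC" → prefix "CCTAA" already present; 5 new (T, G, C, A, C)
Total nodes = 9 + 3 + 8 + 3 + 0 + 2 + 5 + 4 + 4 + 4 + 4 + 1 + 7 + 2 + 5 + 2 + 1 + 2 + 5 = 71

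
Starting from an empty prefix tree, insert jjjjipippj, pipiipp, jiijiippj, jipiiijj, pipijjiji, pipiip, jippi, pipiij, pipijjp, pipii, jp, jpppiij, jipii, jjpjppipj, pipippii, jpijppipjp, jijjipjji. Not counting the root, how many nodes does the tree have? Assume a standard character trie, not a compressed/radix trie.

Count nodes per top-level branch (shared prefixes stored once):
  'j'-branch (jiijiippj, jijjipjji, jipii, jipiiijj, jippi, jjjjipippj, jjpjppipj, jp, jpijppipjp, jpppiij): 54 nodes
  'p'-branch (pipii, pipiij, pipiip, pipiipp, pipijjiji, pipijjp, pipippii): 18 nodes
Sum: 72

72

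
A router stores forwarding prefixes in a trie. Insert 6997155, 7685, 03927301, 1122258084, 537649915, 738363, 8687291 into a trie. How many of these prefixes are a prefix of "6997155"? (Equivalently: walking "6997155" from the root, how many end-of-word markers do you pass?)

Traverse "6997155" character by character; count nodes along the way that are marked as word ends.
Prefixes of the query that are stored words: "6997155"
Count: 1

1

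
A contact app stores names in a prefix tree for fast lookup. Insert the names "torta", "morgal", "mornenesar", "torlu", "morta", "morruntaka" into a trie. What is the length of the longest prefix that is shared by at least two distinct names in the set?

3

Equivalently: take the maximum, over all pairs, of their longest common prefix length.
"morgal" and "mornenesar" agree on "mor" (3 characters) before diverging; nothing deeper is shared.
Longest shared-prefix length: 3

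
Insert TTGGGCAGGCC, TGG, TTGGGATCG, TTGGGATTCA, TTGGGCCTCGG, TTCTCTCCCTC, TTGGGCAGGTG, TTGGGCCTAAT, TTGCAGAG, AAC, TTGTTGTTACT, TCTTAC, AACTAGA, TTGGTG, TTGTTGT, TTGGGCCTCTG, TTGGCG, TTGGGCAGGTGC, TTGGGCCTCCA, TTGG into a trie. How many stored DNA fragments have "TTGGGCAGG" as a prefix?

Filter for entries beginning with "TTGGGCAGG":
Words under "TTGGGCAGG": TTGGGCAGGCC, TTGGGCAGGTG, TTGGGCAGGTGC
Count: 3

3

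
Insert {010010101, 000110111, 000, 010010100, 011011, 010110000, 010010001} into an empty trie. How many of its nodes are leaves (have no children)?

6

Leaves are exactly the stored words that no other stored word extends.
Those words: "000110111", "010010001", "010010100", "010010101", "010110000", "011011"
Leaf count: 6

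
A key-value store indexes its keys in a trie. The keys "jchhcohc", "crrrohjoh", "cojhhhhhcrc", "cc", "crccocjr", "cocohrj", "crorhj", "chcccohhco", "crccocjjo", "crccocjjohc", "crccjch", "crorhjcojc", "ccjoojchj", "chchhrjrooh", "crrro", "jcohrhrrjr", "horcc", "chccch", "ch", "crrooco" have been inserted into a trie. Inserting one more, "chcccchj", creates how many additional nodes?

3

The longest prefix of "chcccchj" already in the trie is "chccc" (length 5).
Each of the 3 remaining characters creates one node.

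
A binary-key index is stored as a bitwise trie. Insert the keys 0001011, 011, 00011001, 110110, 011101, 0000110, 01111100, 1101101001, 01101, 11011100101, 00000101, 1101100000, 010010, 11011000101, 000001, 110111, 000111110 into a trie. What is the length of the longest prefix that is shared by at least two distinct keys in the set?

The deepest shared node is where two words last agree before diverging.
e.g. "1101100000" and "11011000101" share the prefix "11011000" of length 8; no pair shares a longer one.
Longest shared-prefix length: 8

8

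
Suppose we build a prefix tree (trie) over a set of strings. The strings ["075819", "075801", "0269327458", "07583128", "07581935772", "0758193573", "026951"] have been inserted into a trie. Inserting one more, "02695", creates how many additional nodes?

"02695" is already a full path in the trie; only an end-marker is added.
No new nodes are needed: 0.

0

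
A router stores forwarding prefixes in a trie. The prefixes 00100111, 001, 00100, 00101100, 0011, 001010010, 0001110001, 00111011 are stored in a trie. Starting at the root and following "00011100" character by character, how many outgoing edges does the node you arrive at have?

1

Walk "00011100" from the root, arriving at one node.
Distinct next characters after "00011100": 0.
That node has 1 child edge.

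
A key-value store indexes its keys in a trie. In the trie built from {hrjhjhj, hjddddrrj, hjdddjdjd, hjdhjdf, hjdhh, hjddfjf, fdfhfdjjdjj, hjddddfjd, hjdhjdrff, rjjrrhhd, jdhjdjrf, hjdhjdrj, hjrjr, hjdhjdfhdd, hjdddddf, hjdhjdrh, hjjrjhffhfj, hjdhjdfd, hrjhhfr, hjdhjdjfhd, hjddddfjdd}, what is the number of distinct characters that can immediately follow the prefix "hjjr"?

Walk "hjjr" from the root, arriving at one node.
Characters that immediately follow "hjjr" among the stored strings: {j}.
That node has 1 child edge.

1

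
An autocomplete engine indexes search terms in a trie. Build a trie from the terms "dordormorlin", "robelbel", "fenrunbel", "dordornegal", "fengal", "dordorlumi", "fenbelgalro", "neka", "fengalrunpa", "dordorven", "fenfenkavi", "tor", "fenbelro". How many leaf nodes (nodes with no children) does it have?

12

Leaves are exactly the stored words that no other stored word extends.
Those words: "dordorlumi", "dordormorlin", "dordornegal", "dordorven", "fenbelgalro", "fenbelro", "fenfenkavi", "fengalrunpa", "fenrunbel", "neka", "robelbel", "tor"
Leaf count: 12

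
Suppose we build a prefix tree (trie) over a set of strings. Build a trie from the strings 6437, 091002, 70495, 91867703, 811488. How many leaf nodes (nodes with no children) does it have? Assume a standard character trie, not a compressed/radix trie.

A leaf is a node with no children — equivalently, the end of a word that is not a proper prefix of any other stored word.
Those words: "091002", "6437", "70495", "811488", "91867703"
Leaf count: 5

5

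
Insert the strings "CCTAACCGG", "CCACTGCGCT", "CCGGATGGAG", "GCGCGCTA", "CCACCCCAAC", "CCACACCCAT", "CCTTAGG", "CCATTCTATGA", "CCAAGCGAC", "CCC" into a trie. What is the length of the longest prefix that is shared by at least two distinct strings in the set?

Equivalently: take the maximum, over all pairs, of their longest common prefix length.
e.g. "CCACACCCAT" and "CCACCCCAAC" share the prefix "CCAC" of length 4; no pair shares a longer one.
Longest shared-prefix length: 4

4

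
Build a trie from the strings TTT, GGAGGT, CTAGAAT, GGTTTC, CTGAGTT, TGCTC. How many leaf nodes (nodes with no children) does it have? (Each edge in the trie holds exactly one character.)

6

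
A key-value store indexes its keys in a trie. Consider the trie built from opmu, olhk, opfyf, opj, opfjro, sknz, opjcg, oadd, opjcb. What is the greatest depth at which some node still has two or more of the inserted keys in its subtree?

4

Equivalently: take the maximum, over all pairs, of their longest common prefix length.
e.g. "opjcb" and "opjcg" share the prefix "opjc" of length 4; no pair shares a longer one.
Longest shared-prefix length: 4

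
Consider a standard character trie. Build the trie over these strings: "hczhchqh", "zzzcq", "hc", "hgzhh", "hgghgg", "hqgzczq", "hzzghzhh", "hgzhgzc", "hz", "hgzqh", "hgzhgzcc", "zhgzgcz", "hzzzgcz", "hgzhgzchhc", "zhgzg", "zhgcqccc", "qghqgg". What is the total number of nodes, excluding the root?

64

Insert word by word; a character creates a node only if that edge doesn't already exist:
  "hczhchqh" → 8 new (h, c, z, h, c, h, q, h)
  "zzzcq" → 5 new (z, z, z, c, q)
  "hc" → prefix "hc" already present; 0 new (none)
  "hgzhh" → prefix "h" already present; 4 new (g, z, h, h)
  "hgghgg" → prefix "hg" already present; 4 new (g, h, g, g)
  "hqgzczq" → prefix "h" already present; 6 new (q, g, z, c, z, q)
  "hzzghzhh" → prefix "h" already present; 7 new (z, z, g, h, z, h, h)
  "hgzhgzc" → prefix "hgzh" already present; 3 new (g, z, c)
  "hz" → prefix "hz" already present; 0 new (none)
  "hgzqh" → prefix "hgz" already present; 2 new (q, h)
  "hgzhgzcc" → prefix "hgzhgzc" already present; 1 new (c)
  "zhgzgcz" → prefix "z" already present; 6 new (h, g, z, g, c, z)
  "hzzzgcz" → prefix "hzz" already present; 4 new (z, g, c, z)
  "hgzhgzchhc" → prefix "hgzhgzc" already present; 3 new (h, h, c)
  "zhgzg" → prefix "zhgzg" already present; 0 new (none)
  "zhgcqccc" → prefix "zhg" already present; 5 new (c, q, c, c, c)
  "qghqgg" → 6 new (q, g, h, q, g, g)
Total nodes = 8 + 5 + 0 + 4 + 4 + 6 + 7 + 3 + 0 + 2 + 1 + 6 + 4 + 3 + 0 + 5 + 6 = 64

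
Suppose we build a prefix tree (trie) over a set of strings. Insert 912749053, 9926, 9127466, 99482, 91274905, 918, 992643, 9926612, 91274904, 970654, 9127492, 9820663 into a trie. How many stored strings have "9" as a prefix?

Filter for entries beginning with "9":
Words under "9": 9127466, 91274904, 91274905, 912749053, 9127492, 918, 970654, 9820663, 9926, 992643, 9926612, 99482
Count: 12

12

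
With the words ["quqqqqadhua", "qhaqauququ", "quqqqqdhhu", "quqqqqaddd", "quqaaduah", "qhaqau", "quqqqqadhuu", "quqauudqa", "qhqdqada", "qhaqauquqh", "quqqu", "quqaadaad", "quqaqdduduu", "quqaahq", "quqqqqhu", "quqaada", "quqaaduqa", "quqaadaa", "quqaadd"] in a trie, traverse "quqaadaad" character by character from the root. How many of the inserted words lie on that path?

Traverse "quqaadaad" character by character; count nodes along the way that are marked as word ends.
Prefixes of the query that are stored words: "quqaada", "quqaadaa", "quqaadaad"
Count: 3

3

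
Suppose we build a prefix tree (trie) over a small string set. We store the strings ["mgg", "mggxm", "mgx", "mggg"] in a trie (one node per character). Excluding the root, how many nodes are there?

7

Insert word by word; a character creates a node only if that edge doesn't already exist:
  "mgg" → 3 new (m, g, g)
  "mggxm" → prefix "mgg" already present; 2 new (x, m)
  "mgx" → prefix "mg" already present; 1 new (x)
  "mggg" → prefix "mgg" already present; 1 new (g)
Total nodes = 3 + 2 + 1 + 1 = 7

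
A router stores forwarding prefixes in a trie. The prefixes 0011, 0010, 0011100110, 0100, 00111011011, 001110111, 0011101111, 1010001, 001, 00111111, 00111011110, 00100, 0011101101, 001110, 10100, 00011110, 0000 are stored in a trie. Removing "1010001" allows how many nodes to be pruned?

2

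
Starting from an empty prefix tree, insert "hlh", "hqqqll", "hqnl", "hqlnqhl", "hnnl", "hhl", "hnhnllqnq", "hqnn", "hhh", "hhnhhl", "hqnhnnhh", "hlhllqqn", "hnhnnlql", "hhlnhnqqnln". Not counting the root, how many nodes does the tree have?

Trace insertions, counting only characters that open a new branch:
  "hlh" → 3 new (h, l, h)
  "hqqqll" → prefix "h" already present; 5 new (q, q, q, l, l)
  "hqnl" → prefix "hq" already present; 2 new (n, l)
  "hqlnqhl" → prefix "hq" already present; 5 new (l, n, q, h, l)
  "hnnl" → prefix "h" already present; 3 new (n, n, l)
  "hhl" → prefix "h" already present; 2 new (h, l)
  "hnhnllqnq" → prefix "hn" already present; 7 new (h, n, l, l, q, n, q)
  "hqnn" → prefix "hqn" already present; 1 new (n)
  "hhh" → prefix "hh" already present; 1 new (h)
  "hhnhhl" → prefix "hh" already present; 4 new (n, h, h, l)
  "hqnhnnhh" → prefix "hqn" already present; 5 new (h, n, n, h, h)
  "hlhllqqn" → prefix "hlh" already present; 5 new (l, l, q, q, n)
  "hnhnnlql" → prefix "hnhn" already present; 4 new (n, l, q, l)
  "hhlnhnqqnln" → prefix "hhl" already present; 8 new (n, h, n, q, q, n, l, n)
Total nodes = 3 + 5 + 2 + 5 + 3 + 2 + 7 + 1 + 1 + 4 + 5 + 5 + 4 + 8 = 55

55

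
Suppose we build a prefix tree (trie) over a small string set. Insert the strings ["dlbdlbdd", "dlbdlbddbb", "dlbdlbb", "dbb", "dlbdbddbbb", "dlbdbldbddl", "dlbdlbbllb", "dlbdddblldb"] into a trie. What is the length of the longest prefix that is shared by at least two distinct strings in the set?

8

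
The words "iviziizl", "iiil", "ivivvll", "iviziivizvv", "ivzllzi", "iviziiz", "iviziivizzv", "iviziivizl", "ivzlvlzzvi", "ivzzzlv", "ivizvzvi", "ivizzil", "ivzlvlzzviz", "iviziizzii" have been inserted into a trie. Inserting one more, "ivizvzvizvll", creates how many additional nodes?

4

The longest prefix of "ivizvzvizvll" already in the trie is "ivizvzvi" (length 8).
So 12 − 8 = 4 new nodes.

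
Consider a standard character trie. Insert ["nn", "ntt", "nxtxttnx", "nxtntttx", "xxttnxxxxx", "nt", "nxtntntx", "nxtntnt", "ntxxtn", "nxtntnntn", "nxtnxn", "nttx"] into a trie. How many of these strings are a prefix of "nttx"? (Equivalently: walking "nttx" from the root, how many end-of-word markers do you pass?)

Traverse "nttx" character by character; count nodes along the way that are marked as word ends.
Prefixes of the query that are stored words: "nt", "ntt", "nttx"
Count: 3

3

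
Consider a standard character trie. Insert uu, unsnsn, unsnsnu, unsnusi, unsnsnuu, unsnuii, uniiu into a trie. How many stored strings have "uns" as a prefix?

Walk to "uns"; the words in its subtree are exactly those with that prefix.
Words under "uns": unsnsn, unsnsnu, unsnsnuu, unsnuii, unsnusi
Count: 5

5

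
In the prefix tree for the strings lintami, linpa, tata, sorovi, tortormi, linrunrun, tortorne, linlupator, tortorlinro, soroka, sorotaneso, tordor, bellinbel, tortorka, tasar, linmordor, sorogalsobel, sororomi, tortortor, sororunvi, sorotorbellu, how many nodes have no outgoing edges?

21

Leaves are exactly the stored words that no other stored word extends.
Those words: "bellinbel", "linlupator", "linmordor", "linpa", "linrunrun", "lintami", "sorogalsobel", "soroka", "sororomi", "sororunvi", "sorotaneso", "sorotorbellu", "sorovi", "tasar", "tata", "tordor", "tortorka", "tortorlinro", "tortormi", "tortorne", "tortortor"
Leaf count: 21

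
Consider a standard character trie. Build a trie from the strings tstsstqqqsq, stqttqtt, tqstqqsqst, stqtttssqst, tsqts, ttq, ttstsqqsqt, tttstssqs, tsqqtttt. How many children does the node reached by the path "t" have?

3

Walk "t" from the root, arriving at one node.
Characters that immediately follow "t" among the stored strings: {q, s, t}.
That node has 3 child edges.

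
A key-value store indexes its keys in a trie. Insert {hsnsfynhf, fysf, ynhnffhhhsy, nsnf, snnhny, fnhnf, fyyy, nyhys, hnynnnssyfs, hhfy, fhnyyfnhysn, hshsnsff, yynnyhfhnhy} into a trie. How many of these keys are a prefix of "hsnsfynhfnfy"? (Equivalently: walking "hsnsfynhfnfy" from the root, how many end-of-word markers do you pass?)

Check each prefix of "hsnsfynhfnfy" against the stored set — each match is an end-marker on the path.
Prefixes of the query that are stored words: "hsnsfynhf"
Count: 1

1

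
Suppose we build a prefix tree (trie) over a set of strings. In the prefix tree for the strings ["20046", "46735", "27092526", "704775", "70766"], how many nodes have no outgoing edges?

5

A leaf is a node with no children — equivalently, the end of a word that is not a proper prefix of any other stored word.
Those words: "20046", "27092526", "46735", "704775", "70766"
Leaf count: 5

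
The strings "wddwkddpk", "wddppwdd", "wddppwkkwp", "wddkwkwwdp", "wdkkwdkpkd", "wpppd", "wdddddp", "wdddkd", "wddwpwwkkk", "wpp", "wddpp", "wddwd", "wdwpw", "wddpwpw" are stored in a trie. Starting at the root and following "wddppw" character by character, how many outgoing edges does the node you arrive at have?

Follow the path "wddppw" to its node, then look at its outgoing edges.
Characters that immediately follow "wddppw" among the stored strings: {d, k}.
That node has 2 child edges.

2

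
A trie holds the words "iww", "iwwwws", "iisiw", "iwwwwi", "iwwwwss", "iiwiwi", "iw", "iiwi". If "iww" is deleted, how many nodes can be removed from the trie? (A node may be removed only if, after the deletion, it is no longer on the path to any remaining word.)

0

Walk "iww" from the leaf back toward the root, removing each node that no remaining word uses.
Every node on "iww" is still needed (e.g. by "iwwwws"), so nothing is freed.
Nodes removed: 0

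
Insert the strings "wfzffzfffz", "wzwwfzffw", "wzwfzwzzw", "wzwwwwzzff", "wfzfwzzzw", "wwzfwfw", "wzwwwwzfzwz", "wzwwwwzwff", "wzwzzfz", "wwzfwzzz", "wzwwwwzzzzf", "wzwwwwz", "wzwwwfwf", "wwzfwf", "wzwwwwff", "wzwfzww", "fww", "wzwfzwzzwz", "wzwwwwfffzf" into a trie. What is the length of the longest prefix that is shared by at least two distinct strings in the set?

The deepest shared node is where two words last agree before diverging.
e.g. "wzwfzwzzw" and "wzwfzwzzwz" share the prefix "wzwfzwzzw" of length 9; no pair shares a longer one.
Longest shared-prefix length: 9

9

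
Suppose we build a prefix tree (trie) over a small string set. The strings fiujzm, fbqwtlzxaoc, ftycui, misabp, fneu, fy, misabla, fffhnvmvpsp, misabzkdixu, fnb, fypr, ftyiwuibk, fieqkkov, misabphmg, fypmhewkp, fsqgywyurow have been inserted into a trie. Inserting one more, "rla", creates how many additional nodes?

3

No existing word starts with "r", so every character of "rla" needs a new node.
3 − 0 = 3 new nodes.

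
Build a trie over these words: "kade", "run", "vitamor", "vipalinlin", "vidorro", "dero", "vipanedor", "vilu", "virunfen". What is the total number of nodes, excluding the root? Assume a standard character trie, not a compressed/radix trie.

Count nodes per top-level branch (shared prefixes stored once):
  'd'-branch (dero): 4 nodes
  'k'-branch (kade): 4 nodes
  'r'-branch (run): 3 nodes
  'v'-branch (vidorro, vilu, vipalinlin, vipanedor, virunfen, vitamor): 33 nodes
Sum: 44

44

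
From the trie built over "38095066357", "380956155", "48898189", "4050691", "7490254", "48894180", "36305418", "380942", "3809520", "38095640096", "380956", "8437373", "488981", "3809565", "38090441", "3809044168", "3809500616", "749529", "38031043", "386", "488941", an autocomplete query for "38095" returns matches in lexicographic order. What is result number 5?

Words with prefix "38095", in lexicographic order: "3809500616", "38095066357", "3809520", "380956", "380956155", "38095640096", "3809565"
Position 5: 380956155

380956155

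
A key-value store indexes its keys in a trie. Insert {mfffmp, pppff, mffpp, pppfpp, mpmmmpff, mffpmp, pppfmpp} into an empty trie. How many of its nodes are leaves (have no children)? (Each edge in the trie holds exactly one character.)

7

Leaves are exactly the stored words that no other stored word extends.
Those words: "mfffmp", "mffpmp", "mffpp", "mpmmmpff", "pppff", "pppfmpp", "pppfpp"
Leaf count: 7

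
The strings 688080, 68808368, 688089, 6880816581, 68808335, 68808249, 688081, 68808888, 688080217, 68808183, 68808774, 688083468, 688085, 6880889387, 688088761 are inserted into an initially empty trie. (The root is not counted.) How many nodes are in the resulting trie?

42

Count nodes per top-level branch (shared prefixes stored once):
  '6'-branch (688080, 688080217, 688081, 6880816581, 68808183, 68808249, 68808335, 688083468, 68808368, 688085, 68808774, 688088761, 68808888, 6880889387, 688089): 42 nodes
Sum: 42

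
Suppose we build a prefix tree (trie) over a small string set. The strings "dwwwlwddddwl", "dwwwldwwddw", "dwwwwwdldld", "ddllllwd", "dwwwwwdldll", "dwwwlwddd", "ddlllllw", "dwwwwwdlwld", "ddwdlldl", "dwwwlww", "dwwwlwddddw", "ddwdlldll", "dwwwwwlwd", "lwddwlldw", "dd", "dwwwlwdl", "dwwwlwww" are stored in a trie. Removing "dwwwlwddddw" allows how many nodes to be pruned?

0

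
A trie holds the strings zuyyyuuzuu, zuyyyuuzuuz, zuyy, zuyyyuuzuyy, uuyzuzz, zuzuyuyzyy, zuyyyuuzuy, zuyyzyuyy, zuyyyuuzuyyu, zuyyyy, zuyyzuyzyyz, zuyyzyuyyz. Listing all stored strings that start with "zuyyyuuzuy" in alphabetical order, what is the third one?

Filter for "zuyyyuuzuy…" and sort: "zuyyyuuzuy", "zuyyyuuzuyy", "zuyyyuuzuyyu"
The 3rd is zuyyyuuzuyyu.

zuyyyuuzuyyu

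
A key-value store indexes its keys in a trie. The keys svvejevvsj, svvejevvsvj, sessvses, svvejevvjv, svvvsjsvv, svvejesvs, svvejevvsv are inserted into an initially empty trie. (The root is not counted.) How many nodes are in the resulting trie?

Count nodes per top-level branch (shared prefixes stored once):
  's'-branch (sessvses, svvejesvs, svvejevvjv, svvejevvsj, svvejevvsv, svvejevvsvj, svvvsjsvv): 30 nodes
Sum: 30

30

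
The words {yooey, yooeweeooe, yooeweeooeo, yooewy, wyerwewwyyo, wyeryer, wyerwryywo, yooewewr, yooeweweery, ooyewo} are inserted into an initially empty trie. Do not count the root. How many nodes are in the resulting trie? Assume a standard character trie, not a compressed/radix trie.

44

Count nodes per top-level branch (shared prefixes stored once):
  'o'-branch (ooyewo): 6 nodes
  'w'-branch (wyerwewwyyo, wyerwryywo, wyeryer): 19 nodes
  'y'-branch (yooeweeooe, yooeweeooeo, yooeweweery, yooewewr, yooewy, yooey): 19 nodes
Sum: 44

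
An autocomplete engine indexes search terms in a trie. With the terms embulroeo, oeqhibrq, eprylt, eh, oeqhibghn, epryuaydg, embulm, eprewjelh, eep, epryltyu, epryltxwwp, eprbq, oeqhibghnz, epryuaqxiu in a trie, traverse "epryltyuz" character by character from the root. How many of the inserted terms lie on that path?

Walk "epryltyuz" from the root; an end-of-word marker is hit whenever a stored word is a prefix of "epryltyuz".
Prefixes of the query that are stored words: "eprylt", "epryltyu"
Count: 2

2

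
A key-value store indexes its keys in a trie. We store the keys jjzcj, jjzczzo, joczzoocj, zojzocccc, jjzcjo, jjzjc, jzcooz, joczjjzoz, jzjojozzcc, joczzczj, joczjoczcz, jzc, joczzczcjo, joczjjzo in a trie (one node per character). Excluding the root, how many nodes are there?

57

Trace insertions, counting only characters that open a new branch:
  "jjzcj" → 5 new (j, j, z, c, j)
  "jjzczzo" → prefix "jjzc" already present; 3 new (z, z, o)
  "joczzoocj" → prefix "j" already present; 8 new (o, c, z, z, o, o, c, j)
  "zojzocccc" → 9 new (z, o, j, z, o, c, c, c, c)
  "jjzcjo" → prefix "jjzcj" already present; 1 new (o)
  "jjzjc" → prefix "jjz" already present; 2 new (j, c)
  "jzcooz" → prefix "j" already present; 5 new (z, c, o, o, z)
  "joczjjzoz" → prefix "jocz" already present; 5 new (j, j, z, o, z)
  "jzjojozzcc" → prefix "jz" already present; 8 new (j, o, j, o, z, z, c, c)
  "joczzczj" → prefix "joczz" already present; 3 new (c, z, j)
  "joczjoczcz" → prefix "joczj" already present; 5 new (o, c, z, c, z)
  "jzc" → prefix "jzc" already present; 0 new (none)
  "joczzczcjo" → prefix "joczzcz" already present; 3 new (c, j, o)
  "joczjjzo" → prefix "joczjjzo" already present; 0 new (none)
Total nodes = 5 + 3 + 8 + 9 + 1 + 2 + 5 + 5 + 8 + 3 + 5 + 0 + 3 + 0 = 57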